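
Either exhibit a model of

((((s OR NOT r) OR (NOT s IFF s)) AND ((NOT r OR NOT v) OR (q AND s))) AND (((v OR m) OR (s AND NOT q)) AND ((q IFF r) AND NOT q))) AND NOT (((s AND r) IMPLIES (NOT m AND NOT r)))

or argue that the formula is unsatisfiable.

Case s = True: the formula simplifies to (((NOT r OR NOT v) OR q) AND (((v OR m) OR NOT q) AND ((q IFF r) AND NOT q))) AND NOT ((r IMPLIES (NOT m AND NOT r))).
  r = True: simplifies to (NOT v OR q) AND (((v OR m) OR NOT q) AND (q AND NOT q)).
    q = True: the conjunct NOT q is False.
    q = False: the conjunct q is False.
  r = False: the conjunct NOT ((r IMPLIES (NOT m AND NOT r))) becomes NOT ((False IMPLIES NOT m)) = False.
Case s = False: the conjunct NOT (((s AND r) IMPLIES (NOT m AND NOT r))) becomes NOT ((False IMPLIES (NOT m AND NOT r))) = False.
Both cases fail — unsatisfiable.

Unsatisfiable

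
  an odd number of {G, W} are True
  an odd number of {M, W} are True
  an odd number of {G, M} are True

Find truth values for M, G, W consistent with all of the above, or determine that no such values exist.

Adding constraints 1, 2, 3 mod 2: every variable appears an even number of times on the left, so the left side is 0.
But the right sides sum to 1 (mod 2). 0 ≠ 1 — the system is inconsistent.

The formula is unsatisfiable.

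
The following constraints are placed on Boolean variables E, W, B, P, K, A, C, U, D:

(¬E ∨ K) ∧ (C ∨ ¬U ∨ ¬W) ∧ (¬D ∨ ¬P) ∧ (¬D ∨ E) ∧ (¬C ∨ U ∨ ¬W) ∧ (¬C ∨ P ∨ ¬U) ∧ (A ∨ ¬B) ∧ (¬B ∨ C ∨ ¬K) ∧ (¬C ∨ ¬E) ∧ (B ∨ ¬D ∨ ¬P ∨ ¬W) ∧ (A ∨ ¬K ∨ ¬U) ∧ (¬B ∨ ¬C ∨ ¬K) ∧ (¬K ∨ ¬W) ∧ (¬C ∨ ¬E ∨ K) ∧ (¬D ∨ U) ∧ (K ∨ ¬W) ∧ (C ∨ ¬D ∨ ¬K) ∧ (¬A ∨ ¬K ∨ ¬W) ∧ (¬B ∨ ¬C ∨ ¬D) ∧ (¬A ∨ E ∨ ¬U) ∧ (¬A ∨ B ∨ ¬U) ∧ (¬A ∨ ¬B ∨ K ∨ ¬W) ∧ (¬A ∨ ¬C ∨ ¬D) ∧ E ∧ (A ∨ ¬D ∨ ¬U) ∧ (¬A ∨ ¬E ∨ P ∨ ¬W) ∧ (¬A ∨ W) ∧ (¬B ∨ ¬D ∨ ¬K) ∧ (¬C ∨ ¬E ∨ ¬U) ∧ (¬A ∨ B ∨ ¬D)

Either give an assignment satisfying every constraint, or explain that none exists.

E = True, W = False, B = False, P = False, K = True, A = False, C = False, U = False, D = False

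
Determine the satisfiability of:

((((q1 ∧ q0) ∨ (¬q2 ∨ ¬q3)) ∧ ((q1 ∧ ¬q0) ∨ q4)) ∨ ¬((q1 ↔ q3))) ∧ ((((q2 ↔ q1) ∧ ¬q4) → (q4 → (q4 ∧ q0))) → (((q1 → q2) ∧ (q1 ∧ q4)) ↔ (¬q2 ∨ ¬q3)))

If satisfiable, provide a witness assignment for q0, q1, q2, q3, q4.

q0 = True, q1 = True, q2 = True, q3 = False, q4 = True

  (((q1 ∧ q0) ∨ (¬q2 ∨ ¬q3)) ∧ ((q1 ∧ ¬q0) ∨ q4)) ∨ ¬((q1 ↔ q3)) = True
    ((q1 ∧ q0) ∨ (¬q2 ∨ ¬q3)) ∧ ((q1 ∧ ¬q0) ∨ q4) = True
      (q1 ∧ q0) ∨ (¬q2 ∨ ¬q3) = True
        q1 ∧ q0 = True
        ¬q2 ∨ ¬q3 = True
          ¬q2 = False
          ¬q3 = True
      (q1 ∧ ¬q0) ∨ q4 = True
        q1 ∧ ¬q0 = False
          ¬q0 = False
    ¬((q1 ↔ q3)) = True
      q1 ↔ q3 = False
  (((q2 ↔ q1) ∧ ¬q4) → (q4 → (q4 ∧ q0))) → (((q1 → q2) ∧ (q1 ∧ q4)) ↔ (¬q2 ∨ ¬q3)) = True
    ((q2 ↔ q1) ∧ ¬q4) → (q4 → (q4 ∧ q0)) = True
      (q2 ↔ q1) ∧ ¬q4 = False
        q2 ↔ q1 = True
        ¬q4 = False
      q4 → (q4 ∧ q0) = True
        q4 ∧ q0 = True
    ((q1 → q2) ∧ (q1 ∧ q4)) ↔ (¬q2 ∨ ¬q3) = True
      (q1 → q2) ∧ (q1 ∧ q4) = True
        q1 → q2 = True
        q1 ∧ q4 = True
      ¬q2 ∨ ¬q3 = True
        ¬q2 = False
        ¬q3 = True
Both conjuncts True, so the formula holds.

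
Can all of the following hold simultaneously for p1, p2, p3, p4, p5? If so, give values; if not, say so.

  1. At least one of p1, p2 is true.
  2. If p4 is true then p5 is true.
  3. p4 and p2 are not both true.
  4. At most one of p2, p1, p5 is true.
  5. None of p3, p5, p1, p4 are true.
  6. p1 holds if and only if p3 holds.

p1: False, p2: True, p3: False, p4: False, p5: False

  (1) {p1, p2}: 1 true — at least one ✓
  (2) p4=F ⇒ p5: vacuous ✓
  (3) p4=F, p2=T — not both ✓
  (4) {p2, p1, p5}: 1 true — at most one ✓
  (5) {p3, p5, p1, p4}: 0 true — none ✓
  (6) p1=F, p3=F — same ✓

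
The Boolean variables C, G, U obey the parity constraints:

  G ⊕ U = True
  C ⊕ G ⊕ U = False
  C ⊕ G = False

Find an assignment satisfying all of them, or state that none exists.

C = True, G = True, U = False

G ⊕ U = T ⊕ F = True ✓
C ⊕ G ⊕ U = T ⊕ T ⊕ F = False ✓
C ⊕ G = T ⊕ T = False ✓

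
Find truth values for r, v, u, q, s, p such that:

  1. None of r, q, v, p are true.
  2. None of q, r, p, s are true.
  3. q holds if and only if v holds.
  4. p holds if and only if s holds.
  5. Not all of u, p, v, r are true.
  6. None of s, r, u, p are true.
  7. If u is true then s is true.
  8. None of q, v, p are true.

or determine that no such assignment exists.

r=F, v=F, u=F, q=F, s=F, p=F

  (1) {r, q, v, p}: 0 true — none ✓
  (2) {q, r, p, s}: 0 true — none ✓
  (3) q=F, v=F — same ✓
  (4) p=F, s=F — same ✓
  (5) {u, p, v, r}: 0/4 true — not all ✓
  (6) {s, r, u, p}: 0 true — none ✓
  (7) u=F ⇒ s: vacuous ✓
  (8) {q, v, p}: 0 true — none ✓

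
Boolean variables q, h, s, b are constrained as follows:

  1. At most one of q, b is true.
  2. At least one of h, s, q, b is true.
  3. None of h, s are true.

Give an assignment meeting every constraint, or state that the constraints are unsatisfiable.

q = True, h = False, s = False, b = False

  (1) {q, b}: 1 true — at most one ✓
  (2) {h, s, q, b}: 1 true — at least one ✓
  (3) {h, s}: 0 true — none ✓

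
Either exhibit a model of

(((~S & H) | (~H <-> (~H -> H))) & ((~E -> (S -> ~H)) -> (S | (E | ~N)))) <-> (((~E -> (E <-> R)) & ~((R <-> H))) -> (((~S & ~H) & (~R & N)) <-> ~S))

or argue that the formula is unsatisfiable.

N: True; R: True; E: True; H: False; S: False

  (((~S & H) | (~H <-> (~H -> H))) & ((~E -> (S -> ~H)) -> (S | (E | ~N)))) <-> (((~E -> (E <-> R)) & ~((R <-> H))) -> (((~S & ~H) & (~R & N)) <-> ~S)) = True
    ((~S & H) | (~H <-> (~H -> H))) & ((~E -> (S -> ~H)) -> (S | (E | ~N))) = False
      (~S & H) | (~H <-> (~H -> H)) = False
        ~S & H = False
          ~S = True
        ~H <-> (~H -> H) = False
          ~H = True
          ~H -> H = False
            ~H = True
      (~E -> (S -> ~H)) -> (S | (E | ~N)) = True
        ~E -> (S -> ~H) = True
          ~E = False
          S -> ~H = True
            ~H = True
        S | (E | ~N) = True
          E | ~N = True
            ~N = False
    ((~E -> (E <-> R)) & ~((R <-> H))) -> (((~S & ~H) & (~R & N)) <-> ~S) = False
      (~E -> (E <-> R)) & ~((R <-> H)) = True
        ~E -> (E <-> R) = True
          ~E = False
          E <-> R = True
        ~((R <-> H)) = True
          R <-> H = False
      ((~S & ~H) & (~R & N)) <-> ~S = False
        (~S & ~H) & (~R & N) = False
          ~S & ~H = True
            ~S = True
            ~H = True
          ~R & N = False
            ~R = False
        ~S = True
The formula evaluates to True.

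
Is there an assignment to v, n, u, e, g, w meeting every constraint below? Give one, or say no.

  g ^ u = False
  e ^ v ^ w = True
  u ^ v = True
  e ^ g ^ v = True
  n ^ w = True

v: True, n: True, u: False, e: False, g: False, w: False

g ^ u = F ^ F = False ✓
e ^ v ^ w = F ^ T ^ F = True ✓
u ^ v = F ^ T = True ✓
e ^ g ^ v = F ^ F ^ T = True ✓
n ^ w = T ^ F = True ✓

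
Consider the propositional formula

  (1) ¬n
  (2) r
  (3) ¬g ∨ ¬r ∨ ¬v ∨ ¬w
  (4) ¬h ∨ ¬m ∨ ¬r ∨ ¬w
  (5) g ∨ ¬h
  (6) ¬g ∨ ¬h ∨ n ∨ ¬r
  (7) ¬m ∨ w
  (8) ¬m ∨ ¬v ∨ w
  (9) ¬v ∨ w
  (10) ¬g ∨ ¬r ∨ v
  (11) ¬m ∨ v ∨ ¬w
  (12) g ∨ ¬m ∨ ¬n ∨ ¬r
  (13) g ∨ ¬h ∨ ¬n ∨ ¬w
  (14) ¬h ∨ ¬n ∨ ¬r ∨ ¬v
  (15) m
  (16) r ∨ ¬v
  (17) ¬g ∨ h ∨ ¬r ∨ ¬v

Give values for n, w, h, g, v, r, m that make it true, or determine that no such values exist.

n: False; w: True; h: False; g: False; v: True; r: True; m: True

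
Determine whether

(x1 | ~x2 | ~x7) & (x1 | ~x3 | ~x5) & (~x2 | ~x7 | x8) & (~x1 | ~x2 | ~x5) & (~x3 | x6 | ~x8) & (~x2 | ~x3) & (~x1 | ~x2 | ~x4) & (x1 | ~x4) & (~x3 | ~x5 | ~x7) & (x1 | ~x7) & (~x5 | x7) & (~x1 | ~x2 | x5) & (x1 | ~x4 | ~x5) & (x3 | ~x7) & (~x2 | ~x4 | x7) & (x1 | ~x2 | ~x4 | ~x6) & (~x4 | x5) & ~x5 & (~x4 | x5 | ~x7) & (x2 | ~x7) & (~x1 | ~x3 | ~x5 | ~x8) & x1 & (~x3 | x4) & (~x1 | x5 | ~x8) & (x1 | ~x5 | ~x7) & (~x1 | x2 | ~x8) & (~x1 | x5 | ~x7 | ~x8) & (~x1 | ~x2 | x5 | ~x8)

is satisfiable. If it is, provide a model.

Unit clause (~x5) forces x5 = False.
Unit clause (x1) forces x1 = True.
In (~x1 | x5 | ~x8) only ~x8 is left, so x8 = False.
In (~x1 | ~x2 | x5) only ~x2 is left, so x2 = False.
In (~x4 | x5) only ~x4 is left, so x4 = False.
In (x2 | ~x7) only ~x7 is left, so x7 = False.
In (~x3 | x4) only ~x3 is left, so x3 = False.
Set x6 = False.
All clauses satisfied.

x1 = True; x2 = False; x3 = False; x4 = False; x5 = False; x6 = False; x7 = False; x8 = False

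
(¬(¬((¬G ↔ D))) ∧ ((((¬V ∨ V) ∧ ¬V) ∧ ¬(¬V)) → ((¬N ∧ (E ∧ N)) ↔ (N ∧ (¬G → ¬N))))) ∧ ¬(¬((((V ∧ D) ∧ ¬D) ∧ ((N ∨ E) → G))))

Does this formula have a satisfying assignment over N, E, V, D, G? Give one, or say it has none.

The formula is unsatisfiable.

The conjunct ¬(¬((((V ∧ D) ∧ ¬D) ∧ ((N ∨ E) → G)))) is unsatisfiable on its own:
  D = True: this becomes ¬(¬False) = False.
  D = False: this becomes ¬(¬False) = False.
So the whole conjunction is unsatisfiable.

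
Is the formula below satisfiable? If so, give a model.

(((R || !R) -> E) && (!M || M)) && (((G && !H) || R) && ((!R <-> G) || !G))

G=T, H=F, E=T, R=F, M=F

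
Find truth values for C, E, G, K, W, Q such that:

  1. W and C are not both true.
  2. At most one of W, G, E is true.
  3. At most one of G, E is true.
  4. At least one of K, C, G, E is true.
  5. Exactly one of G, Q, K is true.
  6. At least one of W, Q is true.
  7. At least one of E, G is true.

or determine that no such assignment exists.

C: True, E: True, G: False, K: False, W: False, Q: True

  (1) W=F, C=T — not both ✓
  (2) {W, G, E}: 1 true — at most one ✓
  (3) {G, E}: 1 true — at most one ✓
  (4) {K, C, G, E}: 2 true — at least one ✓
  (5) {G, Q, K}: 1 true — exactly one ✓
  (6) {W, Q}: 1 true — at least one ✓
  (7) {E, G}: 1 true — at least one ✓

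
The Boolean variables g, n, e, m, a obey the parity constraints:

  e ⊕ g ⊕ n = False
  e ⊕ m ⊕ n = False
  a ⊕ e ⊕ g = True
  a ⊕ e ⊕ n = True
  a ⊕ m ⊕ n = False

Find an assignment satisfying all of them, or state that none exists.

g = True, n = True, e = False, m = True, a = False

e ⊕ g ⊕ n = F ⊕ T ⊕ T = False ✓
e ⊕ m ⊕ n = F ⊕ T ⊕ T = False ✓
a ⊕ e ⊕ g = F ⊕ F ⊕ T = True ✓
a ⊕ e ⊕ n = F ⊕ F ⊕ T = True ✓
a ⊕ m ⊕ n = F ⊕ T ⊕ T = False ✓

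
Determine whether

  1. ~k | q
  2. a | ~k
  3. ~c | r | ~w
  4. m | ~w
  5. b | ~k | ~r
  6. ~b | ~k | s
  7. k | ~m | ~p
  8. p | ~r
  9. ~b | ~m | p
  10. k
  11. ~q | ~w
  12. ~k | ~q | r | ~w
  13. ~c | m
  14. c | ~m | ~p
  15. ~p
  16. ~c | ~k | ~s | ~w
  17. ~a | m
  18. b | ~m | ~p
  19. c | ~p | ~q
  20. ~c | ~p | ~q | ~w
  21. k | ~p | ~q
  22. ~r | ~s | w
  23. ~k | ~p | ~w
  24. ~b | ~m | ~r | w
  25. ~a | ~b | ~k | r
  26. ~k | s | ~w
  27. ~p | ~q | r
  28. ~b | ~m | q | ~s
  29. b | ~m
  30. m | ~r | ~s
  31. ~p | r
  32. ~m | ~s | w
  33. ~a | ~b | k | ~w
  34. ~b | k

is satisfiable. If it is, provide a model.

Case p = True:
  Clause (~p) is falsified — contradiction.
Case p = False:
  (p | ~r) forces r = False.
  (k) forces k = True.
  (~k | q) forces q = True.
  (a | ~k) forces a = True.
  (~q | ~w) forces w = False.
  (~a | m) forces m = True.
  (~b | ~m | p) forces b = False.
  Clause (b | ~m) is falsified — contradiction.
Both cases fail, so the formula is unsatisfiable.

UNSATISFIABLE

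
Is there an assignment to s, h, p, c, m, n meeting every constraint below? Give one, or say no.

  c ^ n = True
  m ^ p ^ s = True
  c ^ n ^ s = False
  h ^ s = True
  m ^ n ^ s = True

s=T; h=F; p=T; c=F; m=T; n=T

c ^ n = F ^ T = True ✓
m ^ p ^ s = T ^ T ^ T = True ✓
c ^ n ^ s = F ^ T ^ T = False ✓
h ^ s = F ^ T = True ✓
m ^ n ^ s = T ^ T ^ T = True ✓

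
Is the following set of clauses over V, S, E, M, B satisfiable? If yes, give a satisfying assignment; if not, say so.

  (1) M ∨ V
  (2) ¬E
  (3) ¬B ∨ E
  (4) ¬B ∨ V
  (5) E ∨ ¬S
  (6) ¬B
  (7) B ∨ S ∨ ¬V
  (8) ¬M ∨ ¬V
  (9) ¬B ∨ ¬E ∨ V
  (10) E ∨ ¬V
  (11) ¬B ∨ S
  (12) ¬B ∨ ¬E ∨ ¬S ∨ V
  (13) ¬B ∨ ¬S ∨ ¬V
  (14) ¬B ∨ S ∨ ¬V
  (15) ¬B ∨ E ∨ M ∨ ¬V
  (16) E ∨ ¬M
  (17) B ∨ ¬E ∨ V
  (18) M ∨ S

No satisfying assignment exists.

Case V = True:
  (¬E) forces E = False.
  Clause (E ∨ ¬V) is falsified — contradiction.
Case V = False:
  (M ∨ V) forces M = True.
  (¬E) forces E = False.
  Clause (E ∨ ¬M) is falsified — contradiction.
Both cases fail, so the formula is unsatisfiable.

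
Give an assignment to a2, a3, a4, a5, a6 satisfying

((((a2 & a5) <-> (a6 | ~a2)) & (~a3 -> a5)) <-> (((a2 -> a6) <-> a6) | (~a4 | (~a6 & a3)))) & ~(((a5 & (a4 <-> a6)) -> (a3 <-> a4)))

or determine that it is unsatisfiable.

a2 = True; a3 = False; a4 = True; a5 = True; a6 = True

  (((a2 & a5) <-> (a6 | ~a2)) & (~a3 -> a5)) <-> (((a2 -> a6) <-> a6) | (~a4 | (~a6 & a3))) = True
    ((a2 & a5) <-> (a6 | ~a2)) & (~a3 -> a5) = True
      (a2 & a5) <-> (a6 | ~a2) = True
        a2 & a5 = True
        a6 | ~a2 = True
          ~a2 = False
      ~a3 -> a5 = True
        ~a3 = True
    ((a2 -> a6) <-> a6) | (~a4 | (~a6 & a3)) = True
      (a2 -> a6) <-> a6 = True
        a2 -> a6 = True
      ~a4 | (~a6 & a3) = False
        ~a4 = False
        ~a6 & a3 = False
          ~a6 = False
  ~(((a5 & (a4 <-> a6)) -> (a3 <-> a4))) = True
    (a5 & (a4 <-> a6)) -> (a3 <-> a4) = False
      a5 & (a4 <-> a6) = True
        a4 <-> a6 = True
      a3 <-> a4 = False
Both conjuncts True, so the formula holds.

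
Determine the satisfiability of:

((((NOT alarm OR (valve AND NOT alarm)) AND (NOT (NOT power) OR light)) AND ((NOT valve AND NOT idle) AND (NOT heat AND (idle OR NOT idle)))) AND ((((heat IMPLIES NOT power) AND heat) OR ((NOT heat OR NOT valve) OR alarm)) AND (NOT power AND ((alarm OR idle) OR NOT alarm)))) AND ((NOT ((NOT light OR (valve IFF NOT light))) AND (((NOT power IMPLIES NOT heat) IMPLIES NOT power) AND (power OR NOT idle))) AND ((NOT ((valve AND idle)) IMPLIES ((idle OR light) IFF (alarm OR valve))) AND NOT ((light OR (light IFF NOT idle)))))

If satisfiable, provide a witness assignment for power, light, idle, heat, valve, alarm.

Unsatisfiable

Case light = True: the conjunct NOT ((light OR (light IFF NOT idle))) becomes NOT ((True OR NOT idle)) = False.
Case light = False: the conjunct NOT ((NOT light OR (valve IFF NOT light))) becomes NOT ((True OR valve)) = False.
Both cases fail — unsatisfiable.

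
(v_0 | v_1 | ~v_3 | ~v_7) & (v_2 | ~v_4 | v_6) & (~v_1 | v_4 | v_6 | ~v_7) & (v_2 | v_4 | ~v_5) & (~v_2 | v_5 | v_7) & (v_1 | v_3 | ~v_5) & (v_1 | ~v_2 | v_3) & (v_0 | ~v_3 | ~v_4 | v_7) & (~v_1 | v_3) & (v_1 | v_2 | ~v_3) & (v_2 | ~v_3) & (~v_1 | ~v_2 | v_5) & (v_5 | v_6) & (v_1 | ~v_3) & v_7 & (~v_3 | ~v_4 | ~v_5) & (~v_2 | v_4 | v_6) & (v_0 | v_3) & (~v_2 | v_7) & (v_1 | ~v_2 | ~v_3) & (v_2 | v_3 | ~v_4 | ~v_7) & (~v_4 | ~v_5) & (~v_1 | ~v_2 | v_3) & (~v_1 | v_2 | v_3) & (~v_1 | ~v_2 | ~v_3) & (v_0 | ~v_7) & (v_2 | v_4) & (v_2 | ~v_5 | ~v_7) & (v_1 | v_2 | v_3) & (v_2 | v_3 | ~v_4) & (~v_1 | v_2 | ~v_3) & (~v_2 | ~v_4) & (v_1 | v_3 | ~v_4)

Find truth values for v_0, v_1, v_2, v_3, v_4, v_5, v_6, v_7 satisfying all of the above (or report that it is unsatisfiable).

Case v_1 = True:
  (~v_1 | v_3) forces v_3 = True.
  (v_2 | ~v_3) forces v_2 = True.
  Clause (~v_1 | ~v_2 | ~v_3) is falsified — contradiction.
Case v_1 = False:
  (v_1 | ~v_3) forces v_3 = False.
  (v_1 | v_3 | ~v_5) forces v_5 = False.
  (v_1 | ~v_2 | v_3) forces v_2 = False.
  Clause (v_1 | v_2 | v_3) is falsified — contradiction.
Both cases fail, so the formula is unsatisfiable.

UNSATISFIABLE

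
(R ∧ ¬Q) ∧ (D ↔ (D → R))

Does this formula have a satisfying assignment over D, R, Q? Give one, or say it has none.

D=T, R=T, Q=F

  R ∧ ¬Q = True
    ¬Q = True
  D ↔ (D → R) = True
    D → R = True
Both conjuncts True, so the formula holds.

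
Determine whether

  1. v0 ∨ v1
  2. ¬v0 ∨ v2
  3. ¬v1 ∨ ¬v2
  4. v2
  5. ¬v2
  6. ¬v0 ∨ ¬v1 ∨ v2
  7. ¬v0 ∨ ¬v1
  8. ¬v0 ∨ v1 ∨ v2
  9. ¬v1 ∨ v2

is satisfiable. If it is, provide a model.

Unsatisfiable

Case v2 = True:
  Clause (¬v2) is falsified — contradiction.
Case v2 = False:
  Clause (v2) is falsified — contradiction.
Both cases fail, so the formula is unsatisfiable.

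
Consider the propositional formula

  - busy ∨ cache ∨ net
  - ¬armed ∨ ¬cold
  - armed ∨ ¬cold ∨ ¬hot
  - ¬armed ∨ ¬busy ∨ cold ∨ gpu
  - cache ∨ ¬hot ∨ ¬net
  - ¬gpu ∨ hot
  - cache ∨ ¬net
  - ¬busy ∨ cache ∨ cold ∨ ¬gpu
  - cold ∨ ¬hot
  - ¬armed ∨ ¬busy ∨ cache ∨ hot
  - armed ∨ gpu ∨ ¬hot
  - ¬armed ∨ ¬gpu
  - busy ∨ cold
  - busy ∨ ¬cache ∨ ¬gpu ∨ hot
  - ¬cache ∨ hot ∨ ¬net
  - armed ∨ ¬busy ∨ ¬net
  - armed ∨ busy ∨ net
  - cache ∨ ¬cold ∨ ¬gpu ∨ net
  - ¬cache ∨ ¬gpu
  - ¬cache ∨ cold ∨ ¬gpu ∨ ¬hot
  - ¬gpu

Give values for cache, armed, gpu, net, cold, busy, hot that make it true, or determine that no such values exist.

cache = True, armed = False, gpu = False, net = False, cold = True, busy = True, hot = False

Unit clause (¬gpu) forces gpu = False.
Set cache = True.
Set armed = False.
  then (armed ∨ gpu ∨ ¬hot) forces hot = False.
  then (¬cache ∨ hot ∨ ¬net) forces net = False.
  then (armed ∨ busy ∨ net) forces busy = True.
Set cold = True.
All clauses satisfied.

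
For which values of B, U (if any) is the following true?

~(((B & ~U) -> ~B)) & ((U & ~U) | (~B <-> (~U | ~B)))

No satisfying assignment exists.

Case U = True: the conjunct ~(((B & ~U) -> ~B)) becomes ~((False -> ~B)) = False.
Case U = False: the formula simplifies to ~((B -> ~B)) & ~B.
  B = True: the conjunct ~B is False.
  B = False: the conjunct ~((B -> ~B)) becomes ~((False -> True)) = False.
Both cases fail — unsatisfiable.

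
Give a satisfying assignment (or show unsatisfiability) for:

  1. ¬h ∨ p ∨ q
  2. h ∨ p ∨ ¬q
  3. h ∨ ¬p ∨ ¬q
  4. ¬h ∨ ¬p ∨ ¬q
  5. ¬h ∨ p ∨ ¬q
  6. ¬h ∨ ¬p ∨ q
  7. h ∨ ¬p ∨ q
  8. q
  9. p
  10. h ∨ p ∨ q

UNSATISFIABLE

Case p = True:
  (q) forces q = True.
  (h ∨ ¬p ∨ ¬q) forces h = True.
  Clause (¬h ∨ ¬p ∨ ¬q) is falsified — contradiction.
Case p = False:
  Clause (p) is falsified — contradiction.
Both cases fail, so the formula is unsatisfiable.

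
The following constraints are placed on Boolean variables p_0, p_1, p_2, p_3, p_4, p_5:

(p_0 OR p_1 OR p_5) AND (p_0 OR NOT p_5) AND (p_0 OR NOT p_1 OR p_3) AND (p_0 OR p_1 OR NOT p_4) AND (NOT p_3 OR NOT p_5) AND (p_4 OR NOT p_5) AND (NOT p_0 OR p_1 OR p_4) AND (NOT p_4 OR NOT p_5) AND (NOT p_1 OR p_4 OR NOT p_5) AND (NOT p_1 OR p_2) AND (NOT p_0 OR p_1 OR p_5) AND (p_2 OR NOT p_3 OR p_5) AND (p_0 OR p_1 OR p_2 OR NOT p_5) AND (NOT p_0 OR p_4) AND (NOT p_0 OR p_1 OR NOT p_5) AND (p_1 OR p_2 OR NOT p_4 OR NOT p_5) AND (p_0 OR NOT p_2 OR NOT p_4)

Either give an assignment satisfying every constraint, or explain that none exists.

Set p_0 = True.
  then (NOT p_0 OR p_4) forces p_4 = True.
  then (NOT p_4 OR NOT p_5) forces p_5 = False.
  then (NOT p_0 OR p_1 OR p_5) forces p_1 = True.
  then (NOT p_1 OR p_2) forces p_2 = True.
Set p_3 = False.
All clauses satisfied.

p_0=T; p_1=T; p_2=T; p_3=F; p_4=T; p_5=F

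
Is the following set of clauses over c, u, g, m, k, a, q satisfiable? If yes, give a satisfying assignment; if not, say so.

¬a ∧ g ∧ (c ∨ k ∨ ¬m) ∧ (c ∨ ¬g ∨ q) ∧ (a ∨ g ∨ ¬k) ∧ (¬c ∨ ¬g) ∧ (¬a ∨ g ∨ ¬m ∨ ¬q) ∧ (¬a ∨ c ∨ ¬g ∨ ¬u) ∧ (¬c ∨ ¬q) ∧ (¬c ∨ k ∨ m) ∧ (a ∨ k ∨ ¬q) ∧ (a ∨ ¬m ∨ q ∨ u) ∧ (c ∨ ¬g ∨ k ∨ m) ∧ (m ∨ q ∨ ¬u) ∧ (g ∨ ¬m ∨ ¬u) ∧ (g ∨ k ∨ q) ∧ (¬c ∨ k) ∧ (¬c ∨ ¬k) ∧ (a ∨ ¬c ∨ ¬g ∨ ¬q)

Unit clause (¬a) forces a = False.
Unit clause (g) forces g = True.
In (¬c ∨ ¬g) only ¬c is left, so c = False.
In (c ∨ ¬g ∨ q) only q is left, so q = True.
In (a ∨ k ∨ ¬q) only k is left, so k = True.
Set u = False.
Set m = False.
All clauses satisfied.

c = False, u = False, g = True, m = False, k = True, a = False, q = True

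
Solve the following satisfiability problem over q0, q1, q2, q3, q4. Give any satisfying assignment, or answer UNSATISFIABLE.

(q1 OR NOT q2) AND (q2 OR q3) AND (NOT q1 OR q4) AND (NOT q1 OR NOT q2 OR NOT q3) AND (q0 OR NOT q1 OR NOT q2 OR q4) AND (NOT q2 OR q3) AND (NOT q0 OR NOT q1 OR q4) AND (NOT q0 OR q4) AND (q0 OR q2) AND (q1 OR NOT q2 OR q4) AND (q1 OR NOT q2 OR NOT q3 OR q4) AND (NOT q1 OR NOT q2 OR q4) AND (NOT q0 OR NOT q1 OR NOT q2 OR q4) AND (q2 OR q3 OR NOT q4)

q0=T, q1=T, q2=F, q3=T, q4=T

Try q0 = False:
  (q0 OR q2) forces q2 = True.
  (q1 OR NOT q2) forces q1 = True.
  (NOT q1 OR q4) forces q4 = True.
  (NOT q1 OR NOT q2 OR NOT q3) forces q3 = False.
  clause (NOT q2 OR q3) is falsified — backtrack.
So q0 = True.
  then (NOT q0 OR q4) forces q4 = True.
Set q1 = True.
Try q2 = True:
  (NOT q1 OR NOT q2 OR NOT q3) forces q3 = False.
  clause (NOT q2 OR q3) is falsified — backtrack.
So q2 = False.
  then (q2 OR q3) forces q3 = True.
All clauses satisfied.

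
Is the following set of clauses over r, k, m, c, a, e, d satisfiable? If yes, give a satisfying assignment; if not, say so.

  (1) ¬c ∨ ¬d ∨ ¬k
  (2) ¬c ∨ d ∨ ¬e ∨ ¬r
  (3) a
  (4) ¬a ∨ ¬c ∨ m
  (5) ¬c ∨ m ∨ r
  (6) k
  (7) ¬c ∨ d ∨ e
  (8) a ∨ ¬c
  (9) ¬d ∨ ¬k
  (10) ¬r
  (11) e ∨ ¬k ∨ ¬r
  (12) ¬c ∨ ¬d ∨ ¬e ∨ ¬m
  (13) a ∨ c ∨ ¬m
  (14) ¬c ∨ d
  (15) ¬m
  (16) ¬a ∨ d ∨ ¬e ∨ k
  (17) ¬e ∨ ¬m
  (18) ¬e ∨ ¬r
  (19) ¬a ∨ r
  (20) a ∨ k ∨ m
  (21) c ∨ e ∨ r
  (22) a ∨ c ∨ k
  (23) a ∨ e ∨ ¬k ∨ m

Case r = True:
  Clause (¬r) is falsified — contradiction.
Case r = False:
  (a) forces a = True.
  Clause (¬a ∨ r) is falsified — contradiction.
Both cases fail, so the formula is unsatisfiable.

No satisfying assignment exists.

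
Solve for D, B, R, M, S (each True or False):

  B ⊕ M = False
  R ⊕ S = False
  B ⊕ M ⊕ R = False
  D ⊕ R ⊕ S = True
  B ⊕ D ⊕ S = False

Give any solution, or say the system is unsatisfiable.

D: True; B: True; R: False; M: True; S: False

B ⊕ M = T ⊕ T = False ✓
R ⊕ S = F ⊕ F = False ✓
B ⊕ M ⊕ R = T ⊕ T ⊕ F = False ✓
D ⊕ R ⊕ S = T ⊕ F ⊕ F = True ✓
B ⊕ D ⊕ S = T ⊕ T ⊕ F = False ✓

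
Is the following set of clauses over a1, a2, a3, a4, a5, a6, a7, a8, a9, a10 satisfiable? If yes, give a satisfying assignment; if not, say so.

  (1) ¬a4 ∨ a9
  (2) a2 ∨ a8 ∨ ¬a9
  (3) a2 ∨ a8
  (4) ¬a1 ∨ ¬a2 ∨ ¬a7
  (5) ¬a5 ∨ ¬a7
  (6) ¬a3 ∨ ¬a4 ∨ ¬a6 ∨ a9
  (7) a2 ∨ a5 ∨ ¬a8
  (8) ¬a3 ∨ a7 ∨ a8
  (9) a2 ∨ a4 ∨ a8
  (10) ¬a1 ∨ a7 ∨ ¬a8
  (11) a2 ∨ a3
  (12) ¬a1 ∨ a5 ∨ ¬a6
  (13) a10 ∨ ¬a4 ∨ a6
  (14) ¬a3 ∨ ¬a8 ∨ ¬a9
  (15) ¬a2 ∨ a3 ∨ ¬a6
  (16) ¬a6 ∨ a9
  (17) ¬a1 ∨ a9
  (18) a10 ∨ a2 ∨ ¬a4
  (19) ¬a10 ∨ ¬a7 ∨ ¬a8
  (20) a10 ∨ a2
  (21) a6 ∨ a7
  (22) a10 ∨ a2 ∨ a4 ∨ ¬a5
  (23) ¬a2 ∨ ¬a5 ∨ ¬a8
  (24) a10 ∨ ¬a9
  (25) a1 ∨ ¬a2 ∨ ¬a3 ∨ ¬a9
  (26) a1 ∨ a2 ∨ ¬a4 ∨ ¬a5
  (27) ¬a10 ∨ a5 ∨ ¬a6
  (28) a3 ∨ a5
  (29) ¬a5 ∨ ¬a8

Set a1 = False.
Try a2 = False:
  (a2 ∨ a8) forces a8 = True.
  (a2 ∨ a5 ∨ ¬a8) forces a5 = True.
  clause (¬a5 ∨ ¬a8) is falsified — backtrack.
So a2 = True.
Set a3 = True.
  then (a1 ∨ ¬a2 ∨ ¬a3 ∨ ¬a9) forces a9 = False.
  then (¬a4 ∨ a9) forces a4 = False.
  then (¬a6 ∨ a9) forces a6 = False.
  then (a6 ∨ a7) forces a7 = True.
  then (¬a5 ∨ ¬a7) forces a5 = False.
Set a8 = False.
Set a10 = True.
All clauses satisfied.

a1=F; a2=T; a3=T; a4=F; a5=F; a6=F; a7=T; a8=F; a9=F; a10=T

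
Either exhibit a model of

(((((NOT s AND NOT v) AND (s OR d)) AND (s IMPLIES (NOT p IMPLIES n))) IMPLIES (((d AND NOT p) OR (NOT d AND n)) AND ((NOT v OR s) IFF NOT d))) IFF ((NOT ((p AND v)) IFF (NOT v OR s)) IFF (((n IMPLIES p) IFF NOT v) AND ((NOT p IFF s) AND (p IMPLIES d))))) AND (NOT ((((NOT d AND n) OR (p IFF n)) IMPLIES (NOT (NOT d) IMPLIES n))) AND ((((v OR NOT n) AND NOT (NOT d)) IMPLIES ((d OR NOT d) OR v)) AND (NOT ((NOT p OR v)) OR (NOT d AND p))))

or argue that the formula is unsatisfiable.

The formula is unsatisfiable.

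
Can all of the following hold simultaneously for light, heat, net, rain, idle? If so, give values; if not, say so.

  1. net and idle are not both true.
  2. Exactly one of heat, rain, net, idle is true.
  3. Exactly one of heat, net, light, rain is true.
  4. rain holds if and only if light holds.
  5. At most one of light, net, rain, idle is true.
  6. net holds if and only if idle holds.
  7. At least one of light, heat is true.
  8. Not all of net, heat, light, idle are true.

light=F, heat=T, net=F, rain=F, idle=F

  (1) net=F, idle=F — not both ✓
  (2) {heat, rain, net, idle}: 1 true — exactly one ✓
  (3) {heat, net, light, rain}: 1 true — exactly one ✓
  (4) rain=F, light=F — same ✓
  (5) {light, net, rain, idle}: 0 true — at most one ✓
  (6) net=F, idle=F — same ✓
  (7) {light, heat}: 1 true — at least one ✓
  (8) {net, heat, light, idle}: 1/4 true — not all ✓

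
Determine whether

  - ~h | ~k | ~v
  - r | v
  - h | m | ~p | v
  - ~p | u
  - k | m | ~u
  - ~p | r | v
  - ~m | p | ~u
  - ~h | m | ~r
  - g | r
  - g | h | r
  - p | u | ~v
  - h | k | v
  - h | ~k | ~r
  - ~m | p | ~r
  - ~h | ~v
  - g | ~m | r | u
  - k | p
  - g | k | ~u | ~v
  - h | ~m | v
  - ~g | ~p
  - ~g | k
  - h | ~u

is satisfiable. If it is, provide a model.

Set g = False.
  then (g | r) forces r = True.
Set k = True.
  then (h | ~k | ~r) forces h = True.
  then (~h | ~v) forces v = False.
  then (~h | m | ~r) forces m = True.
  then (~m | p | ~r) forces p = True.
  then (~p | u) forces u = True.
All clauses satisfied.

g = False, k = True, u = True, p = True, r = True, m = True, v = False, h = True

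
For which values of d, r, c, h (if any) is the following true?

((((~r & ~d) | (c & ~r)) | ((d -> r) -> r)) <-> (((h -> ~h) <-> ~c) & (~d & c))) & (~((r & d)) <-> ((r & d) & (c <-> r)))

The formula is unsatisfiable.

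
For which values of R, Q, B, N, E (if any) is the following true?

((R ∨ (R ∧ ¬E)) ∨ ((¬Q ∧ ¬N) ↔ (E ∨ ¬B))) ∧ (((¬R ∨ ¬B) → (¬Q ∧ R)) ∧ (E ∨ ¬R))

R=T, Q=F, B=F, N=T, E=T

  (R ∨ (R ∧ ¬E)) ∨ ((¬Q ∧ ¬N) ↔ (E ∨ ¬B)) = True
    R ∨ (R ∧ ¬E) = True
      R ∧ ¬E = False
        ¬E = False
    (¬Q ∧ ¬N) ↔ (E ∨ ¬B) = False
      ¬Q ∧ ¬N = False
        ¬Q = True
        ¬N = False
      E ∨ ¬B = True
        ¬B = True
  ((¬R ∨ ¬B) → (¬Q ∧ R)) ∧ (E ∨ ¬R) = True
    (¬R ∨ ¬B) → (¬Q ∧ R) = True
      ¬R ∨ ¬B = True
        ¬R = False
        ¬B = True
      ¬Q ∧ R = True
        ¬Q = True
    E ∨ ¬R = True
      ¬R = False
Both conjuncts True, so the formula holds.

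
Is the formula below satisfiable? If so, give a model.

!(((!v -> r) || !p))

r=F, p=T, v=F

  !(((!v -> r) || !p)) = True
    (!v -> r) || !p = False
      !v -> r = False
        !v = True
      !p = False
The formula evaluates to True.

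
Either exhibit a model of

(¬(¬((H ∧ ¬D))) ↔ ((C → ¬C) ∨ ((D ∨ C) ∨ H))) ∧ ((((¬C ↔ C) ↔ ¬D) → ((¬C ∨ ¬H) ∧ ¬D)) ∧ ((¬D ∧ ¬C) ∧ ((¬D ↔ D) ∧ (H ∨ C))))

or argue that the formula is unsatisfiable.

The conjunct ¬D ↔ D is unsatisfiable on its own:
  D=F: evaluates to False.
  D=T: evaluates to False.
So the whole conjunction is unsatisfiable.

Unsatisfiable — no assignment works.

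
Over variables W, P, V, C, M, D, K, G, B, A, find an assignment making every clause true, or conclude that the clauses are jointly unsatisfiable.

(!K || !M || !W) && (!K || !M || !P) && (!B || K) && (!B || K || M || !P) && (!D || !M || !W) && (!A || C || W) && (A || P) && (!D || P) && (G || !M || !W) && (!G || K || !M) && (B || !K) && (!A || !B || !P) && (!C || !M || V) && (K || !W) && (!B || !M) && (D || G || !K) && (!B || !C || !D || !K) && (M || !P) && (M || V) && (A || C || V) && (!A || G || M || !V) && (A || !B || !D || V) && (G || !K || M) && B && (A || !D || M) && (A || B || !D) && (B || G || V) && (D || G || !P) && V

Unit clause (B) forces B = True.
Unit clause (V) forces V = True.
In (!B || K) only K is left, so K = True.
In (!B || !M) only !M is left, so M = False.
In (M || !P) only !P is left, so P = False.
In (G || !K || M) only G is left, so G = True.
In (A || P) only A is left, so A = True.
In (!D || P) only !D is left, so D = False.
Set W = True.
Set C = False.
All clauses satisfied.

W=T, P=F, V=T, C=F, M=F, D=F, K=T, G=T, B=T, A=T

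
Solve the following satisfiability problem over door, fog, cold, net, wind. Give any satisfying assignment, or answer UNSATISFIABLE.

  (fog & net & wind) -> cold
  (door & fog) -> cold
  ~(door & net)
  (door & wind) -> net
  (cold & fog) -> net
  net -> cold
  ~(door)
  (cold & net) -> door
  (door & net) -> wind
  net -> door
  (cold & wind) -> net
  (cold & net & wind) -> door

door=F, fog=F, cold=F, net=F, wind=T

Unit clause (~door) forces door = False.
In (door | ~net) only ~net is left, so net = False.
Set fog = False.
Set cold = False.
Set wind = True.
All clauses satisfied.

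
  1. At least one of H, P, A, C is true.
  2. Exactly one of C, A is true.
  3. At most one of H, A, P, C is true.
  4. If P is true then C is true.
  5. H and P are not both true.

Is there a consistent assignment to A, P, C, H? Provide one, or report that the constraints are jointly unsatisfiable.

A = False, P = False, C = True, H = False

  (1) {H, P, A, C}: 1 true — at least one ✓
  (2) {C, A}: 1 true — exactly one ✓
  (3) {H, A, P, C}: 1 true — at most one ✓
  (4) P=F ⇒ C: vacuous ✓
  (5) H=F, P=F — not both ✓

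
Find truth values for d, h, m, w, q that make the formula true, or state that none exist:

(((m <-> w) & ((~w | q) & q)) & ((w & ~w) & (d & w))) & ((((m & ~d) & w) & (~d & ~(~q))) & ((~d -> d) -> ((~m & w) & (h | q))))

Case d = True: the conjunct ~d is False.
Case d = False: the conjunct d is False.
Both cases fail — unsatisfiable.

Unsatisfiable — no assignment works.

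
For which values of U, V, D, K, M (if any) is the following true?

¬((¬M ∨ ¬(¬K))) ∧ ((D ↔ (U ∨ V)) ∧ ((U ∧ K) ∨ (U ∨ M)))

U = False; V = True; D = True; K = False; M = True

  ¬((¬M ∨ ¬(¬K))) = True
    ¬M ∨ ¬(¬K) = False
      ¬M = False
      ¬(¬K) = False
        ¬K = True
  (D ↔ (U ∨ V)) ∧ ((U ∧ K) ∨ (U ∨ M)) = True
    D ↔ (U ∨ V) = True
      U ∨ V = True
    (U ∧ K) ∨ (U ∨ M) = True
      U ∧ K = False
      U ∨ M = True
Both conjuncts True, so the formula holds.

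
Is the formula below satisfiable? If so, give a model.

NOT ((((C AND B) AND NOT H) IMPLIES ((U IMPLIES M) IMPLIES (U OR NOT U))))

Case U = True: the formula becomes NOT ((((C AND B) AND NOT H) IMPLIES True)) = False.
Case U = False: the formula becomes NOT ((((C AND B) AND NOT H) IMPLIES True)) = False.
Both cases fail — unsatisfiable.

Unsatisfiable — no assignment works.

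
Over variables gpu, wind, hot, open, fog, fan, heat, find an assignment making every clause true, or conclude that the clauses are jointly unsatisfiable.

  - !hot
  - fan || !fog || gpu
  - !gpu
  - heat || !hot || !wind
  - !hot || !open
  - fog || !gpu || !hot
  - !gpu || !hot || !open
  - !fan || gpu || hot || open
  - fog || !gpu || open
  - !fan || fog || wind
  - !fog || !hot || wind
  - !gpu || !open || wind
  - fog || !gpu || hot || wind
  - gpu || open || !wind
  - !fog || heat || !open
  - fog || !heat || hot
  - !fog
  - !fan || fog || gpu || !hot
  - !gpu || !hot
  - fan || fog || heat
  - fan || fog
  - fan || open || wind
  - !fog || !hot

gpu = False, wind = True, hot = False, open = True, fog = False, fan = True, heat = False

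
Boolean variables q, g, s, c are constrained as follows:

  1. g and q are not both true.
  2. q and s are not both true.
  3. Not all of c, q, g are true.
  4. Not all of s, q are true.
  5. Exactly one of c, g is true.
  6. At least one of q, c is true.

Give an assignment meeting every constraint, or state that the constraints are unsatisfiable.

q = False, g = False, s = True, c = True

  (1) g=F, q=F — not both ✓
  (2) q=F, s=T — not both ✓
  (3) {c, q, g}: 1/3 true — not all ✓
  (4) {s, q}: 1/2 true — not all ✓
  (5) {c, g}: 1 true — exactly one ✓
  (6) {q, c}: 1 true — at least one ✓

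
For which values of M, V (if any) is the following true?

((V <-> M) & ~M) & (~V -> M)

Case M = True: the conjunct ~M is False.
Case M = False: the formula simplifies to ~V & V.
  V = True: the conjunct ~V is False.
  V = False: the conjunct V is False.
Both cases fail — unsatisfiable.

UNSATISFIABLE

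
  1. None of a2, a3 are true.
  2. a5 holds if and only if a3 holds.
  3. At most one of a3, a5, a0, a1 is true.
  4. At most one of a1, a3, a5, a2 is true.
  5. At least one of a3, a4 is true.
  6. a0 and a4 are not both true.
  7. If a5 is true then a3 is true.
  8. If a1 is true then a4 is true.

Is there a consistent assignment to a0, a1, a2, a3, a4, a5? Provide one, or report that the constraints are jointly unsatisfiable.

a0 = False, a1 = False, a2 = False, a3 = False, a4 = True, a5 = False

  (1) {a2, a3}: 0 true — none ✓
  (2) a5=F, a3=F — same ✓
  (3) {a3, a5, a0, a1}: 0 true — at most one ✓
  (4) {a1, a3, a5, a2}: 0 true — at most one ✓
  (5) {a3, a4}: 1 true — at least one ✓
  (6) a0=F, a4=T — not both ✓
  (7) a5=F ⇒ a3: vacuous ✓
  (8) a1=F ⇒ a4: vacuous ✓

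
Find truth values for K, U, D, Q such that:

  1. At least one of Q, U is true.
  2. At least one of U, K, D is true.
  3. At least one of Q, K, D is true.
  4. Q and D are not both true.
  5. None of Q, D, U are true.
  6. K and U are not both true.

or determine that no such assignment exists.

The formula is unsatisfiable.

Case U = True:
  Constraint (5) is violated (U=T) — contradiction.
Case U = False:
  (1) with U=F forces Q = True.
  Constraint (5) is violated (Q=T) — contradiction.
Both cases fail — unsatisfiable.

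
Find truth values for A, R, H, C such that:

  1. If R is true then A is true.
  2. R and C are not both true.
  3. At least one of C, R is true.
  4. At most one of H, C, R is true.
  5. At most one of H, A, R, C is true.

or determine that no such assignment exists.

A = False, R = False, H = False, C = True

  (1) R=F ⇒ A: vacuous ✓
  (2) R=F, C=T — not both ✓
  (3) {C, R}: 1 true — at least one ✓
  (4) {H, C, R}: 1 true — at most one ✓
  (5) {H, A, R, C}: 1 true — at most one ✓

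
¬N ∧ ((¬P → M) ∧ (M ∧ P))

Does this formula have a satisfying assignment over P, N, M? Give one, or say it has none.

P = True, N = False, M = True

  ¬N = True
  (¬P → M) ∧ (M ∧ P) = True
    ¬P → M = True
      ¬P = False
    M ∧ P = True
Both conjuncts True, so the formula holds.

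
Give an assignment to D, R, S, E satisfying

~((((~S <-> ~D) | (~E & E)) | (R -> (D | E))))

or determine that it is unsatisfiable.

D=F; R=T; S=T; E=F

  ~((((~S <-> ~D) | (~E & E)) | (R -> (D | E)))) = True
    ((~S <-> ~D) | (~E & E)) | (R -> (D | E)) = False
      (~S <-> ~D) | (~E & E) = False
        ~S <-> ~D = False
          ~S = False
          ~D = True
        ~E & E = False
          ~E = True
      R -> (D | E) = False
        D | E = False
The formula evaluates to True.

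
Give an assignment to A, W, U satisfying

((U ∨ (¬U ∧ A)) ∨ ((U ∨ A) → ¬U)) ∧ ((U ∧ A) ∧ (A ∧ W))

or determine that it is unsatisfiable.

A = True, W = True, U = True

  (U ∨ (¬U ∧ A)) ∨ ((U ∨ A) → ¬U) = True
    U ∨ (¬U ∧ A) = True
      ¬U ∧ A = False
        ¬U = False
    (U ∨ A) → ¬U = False
      U ∨ A = True
      ¬U = False
  (U ∧ A) ∧ (A ∧ W) = True
    U ∧ A = True
    A ∧ W = True
Both conjuncts True, so the formula holds.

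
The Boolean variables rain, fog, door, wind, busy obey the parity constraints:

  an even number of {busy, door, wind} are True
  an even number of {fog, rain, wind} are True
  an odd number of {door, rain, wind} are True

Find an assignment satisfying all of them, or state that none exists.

rain = True; fog = False; door = True; wind = True; busy = False

{busy, door, wind}: 2 true → even ✓
{fog, rain, wind}: 2 true → even ✓
{door, rain, wind}: 3 true → odd ✓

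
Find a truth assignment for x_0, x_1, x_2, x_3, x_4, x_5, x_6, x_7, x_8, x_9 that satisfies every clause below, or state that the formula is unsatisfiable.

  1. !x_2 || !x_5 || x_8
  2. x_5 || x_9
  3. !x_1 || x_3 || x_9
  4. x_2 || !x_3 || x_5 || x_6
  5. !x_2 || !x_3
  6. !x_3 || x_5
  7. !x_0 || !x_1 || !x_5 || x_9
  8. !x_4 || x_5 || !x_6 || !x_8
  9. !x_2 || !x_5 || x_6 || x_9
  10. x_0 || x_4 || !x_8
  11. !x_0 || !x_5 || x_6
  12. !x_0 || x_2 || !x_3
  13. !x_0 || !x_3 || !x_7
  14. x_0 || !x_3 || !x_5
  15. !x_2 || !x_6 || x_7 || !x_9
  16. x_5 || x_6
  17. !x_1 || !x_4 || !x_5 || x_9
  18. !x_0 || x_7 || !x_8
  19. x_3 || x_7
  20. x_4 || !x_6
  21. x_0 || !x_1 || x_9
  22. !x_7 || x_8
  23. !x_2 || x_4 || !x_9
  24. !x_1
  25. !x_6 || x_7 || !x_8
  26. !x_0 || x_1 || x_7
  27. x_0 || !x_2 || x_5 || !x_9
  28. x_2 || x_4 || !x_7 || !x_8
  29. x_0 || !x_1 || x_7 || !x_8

Unit clause (!x_1) forces x_1 = False.
Set x_0 = True.
  then (!x_0 || x_1 || x_7) forces x_7 = True.
  then (!x_0 || !x_3 || !x_7) forces x_3 = False.
  then (!x_7 || x_8) forces x_8 = True.
Set x_2 = True.
Set x_4 = True.
Set x_5 = True.
  then (!x_0 || !x_5 || x_6) forces x_6 = True.
Set x_9 = True.
All clauses satisfied.

x_0=T; x_1=F; x_2=T; x_3=F; x_4=T; x_5=T; x_6=T; x_7=T; x_8=T; x_9=T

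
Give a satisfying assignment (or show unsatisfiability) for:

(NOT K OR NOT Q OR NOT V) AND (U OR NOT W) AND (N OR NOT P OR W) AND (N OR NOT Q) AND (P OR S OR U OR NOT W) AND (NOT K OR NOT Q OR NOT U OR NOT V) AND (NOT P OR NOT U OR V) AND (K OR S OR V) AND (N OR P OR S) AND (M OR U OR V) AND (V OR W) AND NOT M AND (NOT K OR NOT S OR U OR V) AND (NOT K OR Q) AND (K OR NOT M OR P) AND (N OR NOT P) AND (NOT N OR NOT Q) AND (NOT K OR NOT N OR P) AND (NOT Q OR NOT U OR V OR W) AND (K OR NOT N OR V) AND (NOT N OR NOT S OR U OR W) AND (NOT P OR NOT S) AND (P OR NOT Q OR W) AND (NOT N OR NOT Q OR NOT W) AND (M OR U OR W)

Unit clause (NOT M) forces M = False.
Set S = False.
Try U = False:
  (U OR NOT W) forces W = False.
  clause (M OR U OR W) is falsified — backtrack.
So U = True.
Set V = True.
Set W = False.
Set P = True.
  then (N OR NOT P OR W) forces N = True.
  then (NOT N OR NOT Q) forces Q = False.
  then (NOT K OR Q) forces K = False.
All clauses satisfied.

M = False, S = False, U = True, V = True, W = False, P = True, K = False, Q = False, N = True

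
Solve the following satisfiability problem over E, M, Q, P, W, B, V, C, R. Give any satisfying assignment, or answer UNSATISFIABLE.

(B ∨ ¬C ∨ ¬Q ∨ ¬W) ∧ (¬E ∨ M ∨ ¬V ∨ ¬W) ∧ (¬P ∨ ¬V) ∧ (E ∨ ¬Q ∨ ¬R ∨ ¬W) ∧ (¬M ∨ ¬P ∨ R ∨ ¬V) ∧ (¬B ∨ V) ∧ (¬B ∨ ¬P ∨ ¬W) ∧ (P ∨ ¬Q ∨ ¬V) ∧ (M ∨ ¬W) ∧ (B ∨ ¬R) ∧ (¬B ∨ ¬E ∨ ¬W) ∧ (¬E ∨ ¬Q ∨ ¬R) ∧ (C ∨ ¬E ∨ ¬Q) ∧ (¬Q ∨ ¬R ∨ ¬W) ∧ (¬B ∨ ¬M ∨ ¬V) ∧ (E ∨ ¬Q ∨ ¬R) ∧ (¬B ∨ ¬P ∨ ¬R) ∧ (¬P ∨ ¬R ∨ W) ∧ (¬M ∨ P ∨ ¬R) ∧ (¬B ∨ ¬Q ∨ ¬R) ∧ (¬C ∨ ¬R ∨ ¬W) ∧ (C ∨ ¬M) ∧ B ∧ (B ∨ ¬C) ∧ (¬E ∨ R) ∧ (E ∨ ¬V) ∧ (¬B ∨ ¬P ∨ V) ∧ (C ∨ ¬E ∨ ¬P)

Unit clause (B) forces B = True.
In (¬B ∨ V) only V is left, so V = True.
In (¬B ∨ ¬M ∨ ¬V) only ¬M is left, so M = False.
In (E ∨ ¬V) only E is left, so E = True.
In (¬E ∨ M ∨ ¬V ∨ ¬W) only ¬W is left, so W = False.
In (¬P ∨ ¬V) only ¬P is left, so P = False.
In (P ∨ ¬Q ∨ ¬V) only ¬Q is left, so Q = False.
In (¬E ∨ R) only R is left, so R = True.
Set C = True.
All clauses satisfied.

E=T, M=F, Q=F, P=F, W=F, B=T, V=T, C=T, R=T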